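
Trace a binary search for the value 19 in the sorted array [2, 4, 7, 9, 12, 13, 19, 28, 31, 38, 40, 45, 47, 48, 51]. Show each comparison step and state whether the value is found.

Binary search for 19 in [2, 4, 7, 9, 12, 13, 19, 28, 31, 38, 40, 45, 47, 48, 51]:

lo=0, hi=14, mid=7, arr[mid]=28 -> 28 > 19, search left half
lo=0, hi=6, mid=3, arr[mid]=9 -> 9 < 19, search right half
lo=4, hi=6, mid=5, arr[mid]=13 -> 13 < 19, search right half
lo=6, hi=6, mid=6, arr[mid]=19 -> Found target at index 6!

Binary search finds 19 at index 6 after 4 comparisons. The search repeatedly halves the search space by comparing with the middle element.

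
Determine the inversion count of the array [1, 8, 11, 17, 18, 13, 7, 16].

Finding inversions in [1, 8, 11, 17, 18, 13, 7, 16]:

(1, 6): arr[1]=8 > arr[6]=7
(2, 6): arr[2]=11 > arr[6]=7
(3, 5): arr[3]=17 > arr[5]=13
(3, 6): arr[3]=17 > arr[6]=7
(3, 7): arr[3]=17 > arr[7]=16
(4, 5): arr[4]=18 > arr[5]=13
(4, 6): arr[4]=18 > arr[6]=7
(4, 7): arr[4]=18 > arr[7]=16
(5, 6): arr[5]=13 > arr[6]=7

Total inversions: 9

The array has 9 inversion(s): (1,6), (2,6), (3,5), (3,6), (3,7), (4,5), (4,6), (4,7), (5,6). Each pair (i,j) satisfies i < j and arr[i] > arr[j].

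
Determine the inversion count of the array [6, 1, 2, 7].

Finding inversions in [6, 1, 2, 7]:

(0, 1): arr[0]=6 > arr[1]=1
(0, 2): arr[0]=6 > arr[2]=2

Total inversions: 2

The array has 2 inversion(s): (0,1), (0,2). Each pair (i,j) satisfies i < j and arr[i] > arr[j].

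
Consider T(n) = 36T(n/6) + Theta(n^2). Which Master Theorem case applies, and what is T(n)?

Master Theorem for T(n) = 36T(n/6) + O(n^2):

a = 36, b = 6, c = 2
log_b(a) = log_6(36) = 2.0000

Case 2: c = 2 = log_6(36) = 2.0000
T(n) = O(n^2 log n) = O(n^2 log n)

For T(n) = 36T(n/6) + O(n^2): log_6(36) = 2.0000. This is Case 2 of the Master Theorem (c = log_b(a), equal work at all levels), giving O(n^2 log n).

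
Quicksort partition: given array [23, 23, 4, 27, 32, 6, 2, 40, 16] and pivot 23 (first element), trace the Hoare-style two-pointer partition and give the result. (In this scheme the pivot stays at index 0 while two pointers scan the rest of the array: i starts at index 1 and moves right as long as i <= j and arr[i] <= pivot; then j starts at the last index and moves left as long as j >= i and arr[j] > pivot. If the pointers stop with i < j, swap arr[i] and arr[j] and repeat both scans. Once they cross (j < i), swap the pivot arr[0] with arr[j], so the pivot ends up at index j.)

Hoare-style two-pointer partition with pivot = 23:

Initial array: [23, 23, 4, 27, 32, 6, 2, 40, 16]

Pointers start at i = 1, j = 8.
i stops at index 3 (arr[3]=27 > 23), j stops at index 8 (arr[8]=16 <= 23): swap arr[3] and arr[8], array becomes [23, 23, 4, 16, 32, 6, 2, 40, 27]
i stops at index 4 (arr[4]=32 > 23), j stops at index 6 (arr[6]=2 <= 23): swap arr[4] and arr[6], array becomes [23, 23, 4, 16, 2, 6, 32, 40, 27]
i ends at 6, j ends at 5: the pointers have crossed (j < i), so scanning stops.

Swap pivot arr[0] with arr[5] to place pivot at position 5: [6, 23, 4, 16, 2, 23, 32, 40, 27]
Pivot position: 5

After partitioning with pivot 23, the array becomes [6, 23, 4, 16, 2, 23, 32, 40, 27]. The pivot is placed at index 5. All elements to the left of the pivot are <= 23, and all elements to the right are > 23.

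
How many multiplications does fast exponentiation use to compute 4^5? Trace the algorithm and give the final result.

Computing 4^5 by squaring (build up from 4^1; each line after the first costs one multiplication):

4^1 = 4
4^2 = (4^1)^2 = 4^2 = 16
4^4 = (4^2)^2 = 16^2 = 256
4^5 = 4 * 4^4 = 4 * 256 = 1024

Result: 1024
Multiplications needed: 3 (3 lines after 4^1)

4^5 = 1024. Using exponentiation by squaring, this requires 3 multiplications. The key idea: if the exponent is even, square the half-power; if odd, multiply by the base once.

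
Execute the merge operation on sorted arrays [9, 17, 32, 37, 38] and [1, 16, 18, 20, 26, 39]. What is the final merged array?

Merging process:

Compare 9 vs 1: take 1 from right. Merged: [1]
Compare 9 vs 16: take 9 from left. Merged: [1, 9]
Compare 17 vs 16: take 16 from right. Merged: [1, 9, 16]
Compare 17 vs 18: take 17 from left. Merged: [1, 9, 16, 17]
Compare 32 vs 18: take 18 from right. Merged: [1, 9, 16, 17, 18]
Compare 32 vs 20: take 20 from right. Merged: [1, 9, 16, 17, 18, 20]
Compare 32 vs 26: take 26 from right. Merged: [1, 9, 16, 17, 18, 20, 26]
Compare 32 vs 39: take 32 from left. Merged: [1, 9, 16, 17, 18, 20, 26, 32]
Compare 37 vs 39: take 37 from left. Merged: [1, 9, 16, 17, 18, 20, 26, 32, 37]
Compare 38 vs 39: take 38 from left. Merged: [1, 9, 16, 17, 18, 20, 26, 32, 37, 38]
Append remaining from right: [39]. Merged: [1, 9, 16, 17, 18, 20, 26, 32, 37, 38, 39]

Final merged array: [1, 9, 16, 17, 18, 20, 26, 32, 37, 38, 39]
Total comparisons: 10

The merged array is [1, 9, 16, 17, 18, 20, 26, 32, 37, 38, 39], requiring 10 comparisons. The merge step runs in O(n) time where n is the total number of elements.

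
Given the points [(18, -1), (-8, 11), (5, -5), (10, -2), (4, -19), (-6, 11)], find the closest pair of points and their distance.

Computing all pairwise distances among 6 points:

d((18, -1), (-8, 11)) = 28.6356
d((18, -1), (5, -5)) = 13.6015
d((18, -1), (10, -2)) = 8.0623
d((18, -1), (4, -19)) = 22.8035
d((18, -1), (-6, 11)) = 26.8328
d((-8, 11), (5, -5)) = 20.6155
d((-8, 11), (10, -2)) = 22.2036
d((-8, 11), (4, -19)) = 32.311
d((-8, 11), (-6, 11)) = 2.0 <-- minimum
d((5, -5), (10, -2)) = 5.831
d((5, -5), (4, -19)) = 14.0357
d((5, -5), (-6, 11)) = 19.4165
d((10, -2), (4, -19)) = 18.0278
d((10, -2), (-6, 11)) = 20.6155
d((4, -19), (-6, 11)) = 31.6228

Closest pair: (-8, 11) and (-6, 11) with distance 2.0

The closest pair is (-8, 11) and (-6, 11) with Euclidean distance 2.0. For 6 points, brute-force pairwise comparison is shown above. For large n, the divide-and-conquer algorithm (sort by x, recurse on halves, check the dividing strip) achieves O(n log n).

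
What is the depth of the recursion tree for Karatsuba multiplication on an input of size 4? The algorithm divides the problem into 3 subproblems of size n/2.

For divide and conquer with division factor 2:

Problem sizes at each level:
Level 0: 4
Level 1: 2
Level 2: 1

The root is level 0 and the size-1 base case is level 2 (the tree spans levels 0 through 2, i.e. 3 levels counting the root), so the depth is the number of divisions: log_2(4) = 2

The recursion tree depth is log_2(4) = 2. At each level, the problem size is divided by 2, so it takes 2 divisions to reduce to a base case of size 1. The algorithm makes 3 recursive calls at each level.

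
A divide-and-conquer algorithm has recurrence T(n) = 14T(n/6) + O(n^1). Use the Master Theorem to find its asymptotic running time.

Master Theorem for T(n) = 14T(n/6) + O(n^1):

a = 14, b = 6, c = 1
log_b(a) = log_6(14) = 1.4729

Case 1: c = 1 < log_6(14) = 1.4729
T(n) = O(n^(log_6 14))

For T(n) = 14T(n/6) + O(n^1): log_6(14) = 1.4729. This is Case 1 of the Master Theorem (c < log_b(a), work dominated by leaves), giving O(n^(log_6 14)).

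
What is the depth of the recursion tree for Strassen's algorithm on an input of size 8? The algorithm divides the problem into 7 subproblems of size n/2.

For divide and conquer with division factor 2:

Problem sizes at each level:
Level 0: 8
Level 1: 4
Level 2: 2
Level 3: 1

The root is level 0 and the size-1 base case is level 3 (the tree spans levels 0 through 3, i.e. 4 levels counting the root), so the depth is the number of divisions: log_2(8) = 3

The recursion tree depth is log_2(8) = 3. At each level, the problem size is divided by 2, so it takes 3 divisions to reduce to a base case of size 1. The algorithm makes 7 recursive calls at each level.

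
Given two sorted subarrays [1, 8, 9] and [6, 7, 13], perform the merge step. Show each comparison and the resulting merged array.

Merging process:

Compare 1 vs 6: take 1 from left. Merged: [1]
Compare 8 vs 6: take 6 from right. Merged: [1, 6]
Compare 8 vs 7: take 7 from right. Merged: [1, 6, 7]
Compare 8 vs 13: take 8 from left. Merged: [1, 6, 7, 8]
Compare 9 vs 13: take 9 from left. Merged: [1, 6, 7, 8, 9]
Append remaining from right: [13]. Merged: [1, 6, 7, 8, 9, 13]

Final merged array: [1, 6, 7, 8, 9, 13]
Total comparisons: 5

The merged array is [1, 6, 7, 8, 9, 13], requiring 5 comparisons. The merge step runs in O(n) time where n is the total number of elements.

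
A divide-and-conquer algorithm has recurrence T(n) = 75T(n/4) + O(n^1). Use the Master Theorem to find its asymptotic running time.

Master Theorem for T(n) = 75T(n/4) + O(n^1):

a = 75, b = 4, c = 1
log_b(a) = log_4(75) = 3.1144

Case 1: c = 1 < log_4(75) = 3.1144
T(n) = O(n^(log_4 75))

For T(n) = 75T(n/4) + O(n^1): log_4(75) = 3.1144. This is Case 1 of the Master Theorem (c < log_b(a), work dominated by leaves), giving O(n^(log_4 75)).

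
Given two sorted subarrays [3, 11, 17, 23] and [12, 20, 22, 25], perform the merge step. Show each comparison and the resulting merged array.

Merging process:

Compare 3 vs 12: take 3 from left. Merged: [3]
Compare 11 vs 12: take 11 from left. Merged: [3, 11]
Compare 17 vs 12: take 12 from right. Merged: [3, 11, 12]
Compare 17 vs 20: take 17 from left. Merged: [3, 11, 12, 17]
Compare 23 vs 20: take 20 from right. Merged: [3, 11, 12, 17, 20]
Compare 23 vs 22: take 22 from right. Merged: [3, 11, 12, 17, 20, 22]
Compare 23 vs 25: take 23 from left. Merged: [3, 11, 12, 17, 20, 22, 23]
Append remaining from right: [25]. Merged: [3, 11, 12, 17, 20, 22, 23, 25]

Final merged array: [3, 11, 12, 17, 20, 22, 23, 25]
Total comparisons: 7

The merged array is [3, 11, 12, 17, 20, 22, 23, 25], requiring 7 comparisons. The merge step runs in O(n) time where n is the total number of elements.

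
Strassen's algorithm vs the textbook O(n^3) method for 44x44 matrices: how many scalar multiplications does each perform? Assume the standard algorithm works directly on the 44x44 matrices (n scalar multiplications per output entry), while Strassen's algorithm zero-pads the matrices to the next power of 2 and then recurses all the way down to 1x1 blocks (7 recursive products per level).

Matrix multiplication for 44x44 matrices:

Strassen's algorithm requires power-of-2 dimensions. Pad 44x44 to 64x64 (next power of 2).

Standard algorithm: 44^3 = 85184 multiplications
Strassen's algorithm: 7^(log2(64)) = 7^6 = 117649 multiplications
Difference: 85184 - 117649 = -32465 (Strassen uses MORE here due to padding overhead — for small or just-over-power-of-2 n, padding can outweigh the per-level savings)

Standard: 85184 multiplications (44^3). Strassen: 117649 multiplications (7^6, after padding to 64x64). Strassen reduces 8 recursive multiplications to 7 at each level.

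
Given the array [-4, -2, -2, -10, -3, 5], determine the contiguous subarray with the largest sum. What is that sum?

Using Kadane's algorithm on [-4, -2, -2, -10, -3, 5]:

Scanning through the array:
Position 1 (value -2): max_ending_here = -2, max_so_far = -2
Position 2 (value -2): max_ending_here = -2, max_so_far = -2
Position 3 (value -10): max_ending_here = -10, max_so_far = -2
Position 4 (value -3): max_ending_here = -3, max_so_far = -2
Position 5 (value 5): max_ending_here = 5, max_so_far = 5

Maximum subarray: [5]
Maximum sum: 5

The maximum subarray is [5] with sum 5. This subarray runs from index 5 to index 5.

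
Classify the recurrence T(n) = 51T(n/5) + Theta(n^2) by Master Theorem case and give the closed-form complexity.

Master Theorem for T(n) = 51T(n/5) + O(n^2):

a = 51, b = 5, c = 2
log_b(a) = log_5(51) = 2.4430

Case 1: c = 2 < log_5(51) = 2.4430
T(n) = O(n^(log_5 51))

For T(n) = 51T(n/5) + O(n^2): log_5(51) = 2.4430. This is Case 1 of the Master Theorem (c < log_b(a), work dominated by leaves), giving O(n^(log_5 51)).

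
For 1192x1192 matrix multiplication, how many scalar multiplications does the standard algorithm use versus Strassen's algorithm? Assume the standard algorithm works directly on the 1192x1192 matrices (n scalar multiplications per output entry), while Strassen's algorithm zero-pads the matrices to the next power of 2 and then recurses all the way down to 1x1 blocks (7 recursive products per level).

Matrix multiplication for 1192x1192 matrices:

Strassen's algorithm requires power-of-2 dimensions. Pad 1192x1192 to 2048x2048 (next power of 2).

Standard algorithm: 1192^3 = 1693669888 multiplications
Strassen's algorithm: 7^(log2(2048)) = 7^11 = 1977326743 multiplications
Difference: 1693669888 - 1977326743 = -283656855 (Strassen uses MORE here due to padding overhead — for small or just-over-power-of-2 n, padding can outweigh the per-level savings)

Standard: 1693669888 multiplications (1192^3). Strassen: 1977326743 multiplications (7^11, after padding to 2048x2048). Strassen reduces 8 recursive multiplications to 7 at each level.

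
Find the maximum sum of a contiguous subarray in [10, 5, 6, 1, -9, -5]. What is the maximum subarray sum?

Using Kadane's algorithm on [10, 5, 6, 1, -9, -5]:

Scanning through the array:
Position 1 (value 5): max_ending_here = 15, max_so_far = 15
Position 2 (value 6): max_ending_here = 21, max_so_far = 21
Position 3 (value 1): max_ending_here = 22, max_so_far = 22
Position 4 (value -9): max_ending_here = 13, max_so_far = 22
Position 5 (value -5): max_ending_here = 8, max_so_far = 22

Maximum subarray: [10, 5, 6, 1]
Maximum sum: 22

The maximum subarray is [10, 5, 6, 1] with sum 22. This subarray runs from index 0 to index 3.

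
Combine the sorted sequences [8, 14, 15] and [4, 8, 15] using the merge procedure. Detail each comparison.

Merging process:

Compare 8 vs 4: take 4 from right. Merged: [4]
Compare 8 vs 8: take 8 from left. Merged: [4, 8]
Compare 14 vs 8: take 8 from right. Merged: [4, 8, 8]
Compare 14 vs 15: take 14 from left. Merged: [4, 8, 8, 14]
Compare 15 vs 15: take 15 from left. Merged: [4, 8, 8, 14, 15]
Append remaining from right: [15]. Merged: [4, 8, 8, 14, 15, 15]

Final merged array: [4, 8, 8, 14, 15, 15]
Total comparisons: 5

The merged array is [4, 8, 8, 14, 15, 15], requiring 5 comparisons. The merge step runs in O(n) time where n is the total number of elements.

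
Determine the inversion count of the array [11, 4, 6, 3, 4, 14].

Finding inversions in [11, 4, 6, 3, 4, 14]:

(0, 1): arr[0]=11 > arr[1]=4
(0, 2): arr[0]=11 > arr[2]=6
(0, 3): arr[0]=11 > arr[3]=3
(0, 4): arr[0]=11 > arr[4]=4
(1, 3): arr[1]=4 > arr[3]=3
(2, 3): arr[2]=6 > arr[3]=3
(2, 4): arr[2]=6 > arr[4]=4

Total inversions: 7

The array has 7 inversion(s): (0,1), (0,2), (0,3), (0,4), (1,3), (2,3), (2,4). Each pair (i,j) satisfies i < j and arr[i] > arr[j].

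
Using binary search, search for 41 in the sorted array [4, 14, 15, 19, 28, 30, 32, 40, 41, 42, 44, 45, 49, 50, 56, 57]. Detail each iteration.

Binary search for 41 in [4, 14, 15, 19, 28, 30, 32, 40, 41, 42, 44, 45, 49, 50, 56, 57]:

lo=0, hi=15, mid=7, arr[mid]=40 -> 40 < 41, search right half
lo=8, hi=15, mid=11, arr[mid]=45 -> 45 > 41, search left half
lo=8, hi=10, mid=9, arr[mid]=42 -> 42 > 41, search left half
lo=8, hi=8, mid=8, arr[mid]=41 -> Found target at index 8!

Binary search finds 41 at index 8 after 4 comparisons. The search repeatedly halves the search space by comparing with the middle element.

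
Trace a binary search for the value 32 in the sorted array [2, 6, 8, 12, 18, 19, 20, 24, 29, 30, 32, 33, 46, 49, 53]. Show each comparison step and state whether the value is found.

Binary search for 32 in [2, 6, 8, 12, 18, 19, 20, 24, 29, 30, 32, 33, 46, 49, 53]:

lo=0, hi=14, mid=7, arr[mid]=24 -> 24 < 32, search right half
lo=8, hi=14, mid=11, arr[mid]=33 -> 33 > 32, search left half
lo=8, hi=10, mid=9, arr[mid]=30 -> 30 < 32, search right half
lo=10, hi=10, mid=10, arr[mid]=32 -> Found target at index 10!

Binary search finds 32 at index 10 after 4 comparisons. The search repeatedly halves the search space by comparing with the middle element.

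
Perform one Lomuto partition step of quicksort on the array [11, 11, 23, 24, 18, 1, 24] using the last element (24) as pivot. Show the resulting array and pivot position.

Lomuto partition with pivot = 24:

Initial array: [11, 11, 23, 24, 18, 1, 24]

arr[0]=11 <= 24: swap with position 0, array becomes [11, 11, 23, 24, 18, 1, 24]
arr[1]=11 <= 24: swap with position 1, array becomes [11, 11, 23, 24, 18, 1, 24]
arr[2]=23 <= 24: swap with position 2, array becomes [11, 11, 23, 24, 18, 1, 24]
arr[3]=24 <= 24: swap with position 3, array becomes [11, 11, 23, 24, 18, 1, 24]
arr[4]=18 <= 24: swap with position 4, array becomes [11, 11, 23, 24, 18, 1, 24]
arr[5]=1 <= 24: swap with position 5, array becomes [11, 11, 23, 24, 18, 1, 24]

Place pivot at position 6: [11, 11, 23, 24, 18, 1, 24]
Pivot position: 6

After partitioning with pivot 24, the array becomes [11, 11, 23, 24, 18, 1, 24]. The pivot is placed at index 6. All elements to the left of the pivot are <= 24, and all elements to the right are > 24.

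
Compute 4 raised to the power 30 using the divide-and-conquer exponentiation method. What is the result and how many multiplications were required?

Computing 4^30 by squaring (build up from 4^1; each line after the first costs one multiplication):

4^1 = 4
4^2 = (4^1)^2 = 4^2 = 16
4^3 = 4 * 4^2 = 4 * 16 = 64
4^6 = (4^3)^2 = 64^2 = 4096
4^7 = 4 * 4^6 = 4 * 4096 = 16384
4^14 = (4^7)^2 = 16384^2 = 268435456
4^15 = 4 * 4^14 = 4 * 268435456 = 1073741824
4^30 = (4^15)^2 = 1073741824^2 = 1152921504606846976

Result: 1152921504606846976
Multiplications needed: 7 (7 lines after 4^1)

4^30 = 1152921504606846976. Using exponentiation by squaring, this requires 7 multiplications. The key idea: if the exponent is even, square the half-power; if odd, multiply by the base once.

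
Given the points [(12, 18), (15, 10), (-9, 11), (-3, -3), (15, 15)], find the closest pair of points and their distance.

Computing all pairwise distances among 5 points:

d((12, 18), (15, 10)) = 8.544
d((12, 18), (-9, 11)) = 22.1359
d((12, 18), (-3, -3)) = 25.807
d((12, 18), (15, 15)) = 4.2426 <-- minimum
d((15, 10), (-9, 11)) = 24.0208
d((15, 10), (-3, -3)) = 22.2036
d((15, 10), (15, 15)) = 5.0
d((-9, 11), (-3, -3)) = 15.2315
d((-9, 11), (15, 15)) = 24.3311
d((-3, -3), (15, 15)) = 25.4558

Closest pair: (12, 18) and (15, 15) with distance 4.2426

The closest pair is (12, 18) and (15, 15) with Euclidean distance 4.2426. For 5 points, brute-force pairwise comparison is shown above. For large n, the divide-and-conquer algorithm (sort by x, recurse on halves, check the dividing strip) achieves O(n log n).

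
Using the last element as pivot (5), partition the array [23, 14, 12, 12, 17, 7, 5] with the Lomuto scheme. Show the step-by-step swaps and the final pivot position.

Lomuto partition with pivot = 5:

Initial array: [23, 14, 12, 12, 17, 7, 5]

arr[0]=23 > 5: no swap
arr[1]=14 > 5: no swap
arr[2]=12 > 5: no swap
arr[3]=12 > 5: no swap
arr[4]=17 > 5: no swap
arr[5]=7 > 5: no swap

Place pivot at position 0: [5, 14, 12, 12, 17, 7, 23]
Pivot position: 0

After partitioning with pivot 5, the array becomes [5, 14, 12, 12, 17, 7, 23]. The pivot is placed at index 0. All elements to the left of the pivot are <= 5, and all elements to the right are > 5.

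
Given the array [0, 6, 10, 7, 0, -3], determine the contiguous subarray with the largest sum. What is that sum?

Using Kadane's algorithm on [0, 6, 10, 7, 0, -3]:

Scanning through the array:
Position 1 (value 6): max_ending_here = 6, max_so_far = 6
Position 2 (value 10): max_ending_here = 16, max_so_far = 16
Position 3 (value 7): max_ending_here = 23, max_so_far = 23
Position 4 (value 0): max_ending_here = 23, max_so_far = 23
Position 5 (value -3): max_ending_here = 20, max_so_far = 23

Maximum subarray: [0, 6, 10, 7]
Maximum sum: 23

The maximum subarray is [0, 6, 10, 7] with sum 23. This subarray runs from index 0 to index 3.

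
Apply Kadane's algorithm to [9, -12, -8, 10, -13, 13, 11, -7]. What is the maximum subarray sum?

Using Kadane's algorithm on [9, -12, -8, 10, -13, 13, 11, -7]:

Scanning through the array:
Position 1 (value -12): max_ending_here = -3, max_so_far = 9
Position 2 (value -8): max_ending_here = -8, max_so_far = 9
Position 3 (value 10): max_ending_here = 10, max_so_far = 10
Position 4 (value -13): max_ending_here = -3, max_so_far = 10
Position 5 (value 13): max_ending_here = 13, max_so_far = 13
Position 6 (value 11): max_ending_here = 24, max_so_far = 24
Position 7 (value -7): max_ending_here = 17, max_so_far = 24

Maximum subarray: [13, 11]
Maximum sum: 24

The maximum subarray is [13, 11] with sum 24. This subarray runs from index 5 to index 6.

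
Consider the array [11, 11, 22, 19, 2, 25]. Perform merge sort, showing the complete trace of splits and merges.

Merge sort trace:

Split: [11, 11, 22, 19, 2, 25] -> [11, 11, 22] and [19, 2, 25]
  Split: [11, 11, 22] -> [11] and [11, 22]
    Split: [11, 22] -> [11] and [22]
    Merge: [11] + [22] -> [11, 22]
  Merge: [11] + [11, 22] -> [11, 11, 22]
  Split: [19, 2, 25] -> [19] and [2, 25]
    Split: [2, 25] -> [2] and [25]
    Merge: [2] + [25] -> [2, 25]
  Merge: [19] + [2, 25] -> [2, 19, 25]
Merge: [11, 11, 22] + [2, 19, 25] -> [2, 11, 11, 19, 22, 25]

Final sorted array: [2, 11, 11, 19, 22, 25]

The merge sort proceeds by recursively splitting the array and merging sorted halves.
After all merges, the sorted array is [2, 11, 11, 19, 22, 25].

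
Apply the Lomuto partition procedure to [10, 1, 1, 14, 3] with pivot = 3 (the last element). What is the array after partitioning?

Lomuto partition with pivot = 3:

Initial array: [10, 1, 1, 14, 3]

arr[0]=10 > 3: no swap
arr[1]=1 <= 3: swap with position 0, array becomes [1, 10, 1, 14, 3]
arr[2]=1 <= 3: swap with position 1, array becomes [1, 1, 10, 14, 3]
arr[3]=14 > 3: no swap

Place pivot at position 2: [1, 1, 3, 14, 10]
Pivot position: 2

After partitioning with pivot 3, the array becomes [1, 1, 3, 14, 10]. The pivot is placed at index 2. All elements to the left of the pivot are <= 3, and all elements to the right are > 3.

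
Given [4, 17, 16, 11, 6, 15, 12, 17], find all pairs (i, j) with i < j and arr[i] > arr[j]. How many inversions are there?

Finding inversions in [4, 17, 16, 11, 6, 15, 12, 17]:

(1, 2): arr[1]=17 > arr[2]=16
(1, 3): arr[1]=17 > arr[3]=11
(1, 4): arr[1]=17 > arr[4]=6
(1, 5): arr[1]=17 > arr[5]=15
(1, 6): arr[1]=17 > arr[6]=12
(2, 3): arr[2]=16 > arr[3]=11
(2, 4): arr[2]=16 > arr[4]=6
(2, 5): arr[2]=16 > arr[5]=15
(2, 6): arr[2]=16 > arr[6]=12
(3, 4): arr[3]=11 > arr[4]=6
(5, 6): arr[5]=15 > arr[6]=12

Total inversions: 11

The array has 11 inversion(s): (1,2), (1,3), (1,4), (1,5), (1,6), (2,3), (2,4), (2,5), (2,6), (3,4), (5,6). Each pair (i,j) satisfies i < j and arr[i] > arr[j].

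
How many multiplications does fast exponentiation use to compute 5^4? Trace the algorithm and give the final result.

Computing 5^4 by squaring (build up from 5^1; each line after the first costs one multiplication):

5^1 = 5
5^2 = (5^1)^2 = 5^2 = 25
5^4 = (5^2)^2 = 25^2 = 625

Result: 625
Multiplications needed: 2 (2 lines after 5^1)

5^4 = 625. Using exponentiation by squaring, this requires 2 multiplications. The key idea: if the exponent is even, square the half-power; if odd, multiply by the base once.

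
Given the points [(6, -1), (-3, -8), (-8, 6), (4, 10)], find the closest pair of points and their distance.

Computing all pairwise distances among 4 points:

d((6, -1), (-3, -8)) = 11.4018
d((6, -1), (-8, 6)) = 15.6525
d((6, -1), (4, 10)) = 11.1803 <-- minimum
d((-3, -8), (-8, 6)) = 14.8661
d((-3, -8), (4, 10)) = 19.3132
d((-8, 6), (4, 10)) = 12.6491

Closest pair: (6, -1) and (4, 10) with distance 11.1803

The closest pair is (6, -1) and (4, 10) with Euclidean distance 11.1803. For 4 points, brute-force pairwise comparison is shown above. For large n, the divide-and-conquer algorithm (sort by x, recurse on halves, check the dividing strip) achieves O(n log n).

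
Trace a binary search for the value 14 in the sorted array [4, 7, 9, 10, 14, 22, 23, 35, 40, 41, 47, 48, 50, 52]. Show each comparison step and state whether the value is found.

Binary search for 14 in [4, 7, 9, 10, 14, 22, 23, 35, 40, 41, 47, 48, 50, 52]:

lo=0, hi=13, mid=6, arr[mid]=23 -> 23 > 14, search left half
lo=0, hi=5, mid=2, arr[mid]=9 -> 9 < 14, search right half
lo=3, hi=5, mid=4, arr[mid]=14 -> Found target at index 4!

Binary search finds 14 at index 4 after 3 comparisons. The search repeatedly halves the search space by comparing with the middle element.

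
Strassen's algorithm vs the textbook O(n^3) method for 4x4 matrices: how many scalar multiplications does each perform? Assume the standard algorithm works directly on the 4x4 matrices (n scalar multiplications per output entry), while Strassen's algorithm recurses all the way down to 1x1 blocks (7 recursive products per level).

Matrix multiplication for 4x4 matrices:

Standard algorithm: 4^3 = 64 multiplications
Strassen's algorithm: 7^(log2(4)) = 7^2 = 49 multiplications
Savings: 64 - 49 = 15 multiplications

Standard: 64 multiplications (4^3). Strassen: 49 multiplications (7^2). Strassen reduces 8 recursive multiplications to 7 at each level.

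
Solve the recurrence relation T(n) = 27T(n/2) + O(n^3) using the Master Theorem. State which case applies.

Master Theorem for T(n) = 27T(n/2) + O(n^3):

a = 27, b = 2, c = 3
log_b(a) = log_2(27) = 4.7549

Case 1: c = 3 < log_2(27) = 4.7549
T(n) = O(n^(log_2 27))

For T(n) = 27T(n/2) + O(n^3): log_2(27) = 4.7549. This is Case 1 of the Master Theorem (c < log_b(a), work dominated by leaves), giving O(n^(log_2 27)).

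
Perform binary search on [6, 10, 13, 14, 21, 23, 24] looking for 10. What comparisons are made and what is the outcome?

Binary search for 10 in [6, 10, 13, 14, 21, 23, 24]:

lo=0, hi=6, mid=3, arr[mid]=14 -> 14 > 10, search left half
lo=0, hi=2, mid=1, arr[mid]=10 -> Found target at index 1!

Binary search finds 10 at index 1 after 2 comparisons. The search repeatedly halves the search space by comparing with the middle element.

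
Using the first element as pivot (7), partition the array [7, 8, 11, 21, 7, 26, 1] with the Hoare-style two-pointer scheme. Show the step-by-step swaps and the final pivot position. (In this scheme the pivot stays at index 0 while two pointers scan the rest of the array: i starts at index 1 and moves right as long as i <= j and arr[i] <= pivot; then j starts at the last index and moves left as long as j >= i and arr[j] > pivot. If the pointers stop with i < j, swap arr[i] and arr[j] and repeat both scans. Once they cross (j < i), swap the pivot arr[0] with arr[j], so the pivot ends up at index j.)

Hoare-style two-pointer partition with pivot = 7:

Initial array: [7, 8, 11, 21, 7, 26, 1]

Pointers start at i = 1, j = 6.
i stops at index 1 (arr[1]=8 > 7), j stops at index 6 (arr[6]=1 <= 7): swap arr[1] and arr[6], array becomes [7, 1, 11, 21, 7, 26, 8]
i stops at index 2 (arr[2]=11 > 7), j stops at index 4 (arr[4]=7 <= 7): swap arr[2] and arr[4], array becomes [7, 1, 7, 21, 11, 26, 8]
i ends at 3, j ends at 2: the pointers have crossed (j < i), so scanning stops.

Swap pivot arr[0] with arr[2] to place pivot at position 2: [7, 1, 7, 21, 11, 26, 8]
Pivot position: 2

After partitioning with pivot 7, the array becomes [7, 1, 7, 21, 11, 26, 8]. The pivot is placed at index 2. All elements to the left of the pivot are <= 7, and all elements to the right are > 7.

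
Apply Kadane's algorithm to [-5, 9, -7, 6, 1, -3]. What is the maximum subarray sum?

Using Kadane's algorithm on [-5, 9, -7, 6, 1, -3]:

Scanning through the array:
Position 1 (value 9): max_ending_here = 9, max_so_far = 9
Position 2 (value -7): max_ending_here = 2, max_so_far = 9
Position 3 (value 6): max_ending_here = 8, max_so_far = 9
Position 4 (value 1): max_ending_here = 9, max_so_far = 9
Position 5 (value -3): max_ending_here = 6, max_so_far = 9

Maximum subarray: [9]
Maximum sum: 9

The maximum subarray is [9] with sum 9. This subarray runs from index 1 to index 1.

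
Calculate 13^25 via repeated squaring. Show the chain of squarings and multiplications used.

Computing 13^25 by squaring (build up from 13^1; each line after the first costs one multiplication):

13^1 = 13
13^2 = (13^1)^2 = 13^2 = 169
13^3 = 13 * 13^2 = 13 * 169 = 2197
13^6 = (13^3)^2 = 2197^2 = 4826809
13^12 = (13^6)^2 = 4826809^2 = 23298085122481
13^24 = (13^12)^2 = 23298085122481^2 = 542800770374370512771595361
13^25 = 13 * 13^24 = 13 * 542800770374370512771595361 = 7056410014866816666030739693

Result: 7056410014866816666030739693
Multiplications needed: 6 (6 lines after 13^1)

13^25 = 7056410014866816666030739693. Using exponentiation by squaring, this requires 6 multiplications. The key idea: if the exponent is even, square the half-power; if odd, multiply by the base once.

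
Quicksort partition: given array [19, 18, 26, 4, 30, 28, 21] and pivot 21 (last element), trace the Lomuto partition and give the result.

Lomuto partition with pivot = 21:

Initial array: [19, 18, 26, 4, 30, 28, 21]

arr[0]=19 <= 21: swap with position 0, array becomes [19, 18, 26, 4, 30, 28, 21]
arr[1]=18 <= 21: swap with position 1, array becomes [19, 18, 26, 4, 30, 28, 21]
arr[2]=26 > 21: no swap
arr[3]=4 <= 21: swap with position 2, array becomes [19, 18, 4, 26, 30, 28, 21]
arr[4]=30 > 21: no swap
arr[5]=28 > 21: no swap

Place pivot at position 3: [19, 18, 4, 21, 30, 28, 26]
Pivot position: 3

After partitioning with pivot 21, the array becomes [19, 18, 4, 21, 30, 28, 26]. The pivot is placed at index 3. All elements to the left of the pivot are <= 21, and all elements to the right are > 21.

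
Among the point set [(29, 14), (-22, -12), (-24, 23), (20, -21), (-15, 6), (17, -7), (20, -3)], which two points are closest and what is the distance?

Computing all pairwise distances among 7 points:

d((29, 14), (-22, -12)) = 57.2451
d((29, 14), (-24, 23)) = 53.7587
d((29, 14), (20, -21)) = 36.1386
d((29, 14), (-15, 6)) = 44.7214
d((29, 14), (17, -7)) = 24.1868
d((29, 14), (20, -3)) = 19.2354
d((-22, -12), (-24, 23)) = 35.0571
d((-22, -12), (20, -21)) = 42.9535
d((-22, -12), (-15, 6)) = 19.3132
d((-22, -12), (17, -7)) = 39.3192
d((-22, -12), (20, -3)) = 42.9535
d((-24, 23), (20, -21)) = 62.2254
d((-24, 23), (-15, 6)) = 19.2354
d((-24, 23), (17, -7)) = 50.8035
d((-24, 23), (20, -3)) = 51.1077
d((20, -21), (-15, 6)) = 44.2041
d((20, -21), (17, -7)) = 14.3178
d((20, -21), (20, -3)) = 18.0
d((-15, 6), (17, -7)) = 34.5398
d((-15, 6), (20, -3)) = 36.1386
d((17, -7), (20, -3)) = 5.0 <-- minimum

Closest pair: (17, -7) and (20, -3) with distance 5.0

The closest pair is (17, -7) and (20, -3) with Euclidean distance 5.0. For 7 points, brute-force pairwise comparison is shown above. For large n, the divide-and-conquer algorithm (sort by x, recurse on halves, check the dividing strip) achieves O(n log n).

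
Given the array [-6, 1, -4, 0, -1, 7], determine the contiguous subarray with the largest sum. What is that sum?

Using Kadane's algorithm on [-6, 1, -4, 0, -1, 7]:

Scanning through the array:
Position 1 (value 1): max_ending_here = 1, max_so_far = 1
Position 2 (value -4): max_ending_here = -3, max_so_far = 1
Position 3 (value 0): max_ending_here = 0, max_so_far = 1
Position 4 (value -1): max_ending_here = -1, max_so_far = 1
Position 5 (value 7): max_ending_here = 7, max_so_far = 7

Maximum subarray: [7]
Maximum sum: 7

The maximum subarray is [7] with sum 7. This subarray runs from index 5 to index 5.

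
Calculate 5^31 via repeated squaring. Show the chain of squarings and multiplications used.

Computing 5^31 by squaring (build up from 5^1; each line after the first costs one multiplication):

5^1 = 5
5^2 = (5^1)^2 = 5^2 = 25
5^3 = 5 * 5^2 = 5 * 25 = 125
5^6 = (5^3)^2 = 125^2 = 15625
5^7 = 5 * 5^6 = 5 * 15625 = 78125
5^14 = (5^7)^2 = 78125^2 = 6103515625
5^15 = 5 * 5^14 = 5 * 6103515625 = 30517578125
5^30 = (5^15)^2 = 30517578125^2 = 931322574615478515625
5^31 = 5 * 5^30 = 5 * 931322574615478515625 = 4656612873077392578125

Result: 4656612873077392578125
Multiplications needed: 8 (8 lines after 5^1)

5^31 = 4656612873077392578125. Using exponentiation by squaring, this requires 8 multiplications. The key idea: if the exponent is even, square the half-power; if odd, multiply by the base once.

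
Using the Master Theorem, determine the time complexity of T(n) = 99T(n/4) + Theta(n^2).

Master Theorem for T(n) = 99T(n/4) + O(n^2):

a = 99, b = 4, c = 2
log_b(a) = log_4(99) = 3.3147

Case 1: c = 2 < log_4(99) = 3.3147
T(n) = O(n^(log_4 99))

For T(n) = 99T(n/4) + O(n^2): log_4(99) = 3.3147. This is Case 1 of the Master Theorem (c < log_b(a), work dominated by leaves), giving O(n^(log_4 99)).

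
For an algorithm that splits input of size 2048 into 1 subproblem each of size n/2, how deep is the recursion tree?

For divide and conquer with division factor 2:

Problem sizes at each level:
Level 0: 2048
Level 1: 1024
Level 2: 512
Level 3: 256
Level 4: 128
Level 5: 64
Level 6: 32
Level 7: 16
Level 8: 8
Level 9: 4
Level 10: 2
Level 11: 1

The root is level 0 and the size-1 base case is level 11 (the tree spans levels 0 through 11, i.e. 12 levels counting the root), so the depth is the number of divisions: log_2(2048) = 11

The recursion tree depth is log_2(2048) = 11. At each level, the problem size is divided by 2, so it takes 11 divisions to reduce to a base case of size 1. The algorithm makes 1 recursive call at each level.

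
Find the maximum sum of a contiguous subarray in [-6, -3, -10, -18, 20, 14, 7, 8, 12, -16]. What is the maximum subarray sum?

Using Kadane's algorithm on [-6, -3, -10, -18, 20, 14, 7, 8, 12, -16]:

Scanning through the array:
Position 1 (value -3): max_ending_here = -3, max_so_far = -3
Position 2 (value -10): max_ending_here = -10, max_so_far = -3
Position 3 (value -18): max_ending_here = -18, max_so_far = -3
Position 4 (value 20): max_ending_here = 20, max_so_far = 20
Position 5 (value 14): max_ending_here = 34, max_so_far = 34
Position 6 (value 7): max_ending_here = 41, max_so_far = 41
Position 7 (value 8): max_ending_here = 49, max_so_far = 49
Position 8 (value 12): max_ending_here = 61, max_so_far = 61
Position 9 (value -16): max_ending_here = 45, max_so_far = 61

Maximum subarray: [20, 14, 7, 8, 12]
Maximum sum: 61

The maximum subarray is [20, 14, 7, 8, 12] with sum 61. This subarray runs from index 4 to index 8.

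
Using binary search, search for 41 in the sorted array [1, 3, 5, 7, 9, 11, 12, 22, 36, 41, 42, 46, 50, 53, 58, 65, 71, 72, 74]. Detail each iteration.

Binary search for 41 in [1, 3, 5, 7, 9, 11, 12, 22, 36, 41, 42, 46, 50, 53, 58, 65, 71, 72, 74]:

lo=0, hi=18, mid=9, arr[mid]=41 -> Found target at index 9!

Binary search finds 41 at index 9 after 1 comparisons. The search repeatedly halves the search space by comparing with the middle element.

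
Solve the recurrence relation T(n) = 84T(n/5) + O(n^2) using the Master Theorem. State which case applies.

Master Theorem for T(n) = 84T(n/5) + O(n^2):

a = 84, b = 5, c = 2
log_b(a) = log_5(84) = 2.7530

Case 1: c = 2 < log_5(84) = 2.7530
T(n) = O(n^(log_5 84))

For T(n) = 84T(n/5) + O(n^2): log_5(84) = 2.7530. This is Case 1 of the Master Theorem (c < log_b(a), work dominated by leaves), giving O(n^(log_5 84)).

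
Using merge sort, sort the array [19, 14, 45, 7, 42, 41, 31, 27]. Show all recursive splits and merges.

Merge sort trace:

Split: [19, 14, 45, 7, 42, 41, 31, 27] -> [19, 14, 45, 7] and [42, 41, 31, 27]
  Split: [19, 14, 45, 7] -> [19, 14] and [45, 7]
    Split: [19, 14] -> [19] and [14]
    Merge: [19] + [14] -> [14, 19]
    Split: [45, 7] -> [45] and [7]
    Merge: [45] + [7] -> [7, 45]
  Merge: [14, 19] + [7, 45] -> [7, 14, 19, 45]
  Split: [42, 41, 31, 27] -> [42, 41] and [31, 27]
    Split: [42, 41] -> [42] and [41]
    Merge: [42] + [41] -> [41, 42]
    Split: [31, 27] -> [31] and [27]
    Merge: [31] + [27] -> [27, 31]
  Merge: [41, 42] + [27, 31] -> [27, 31, 41, 42]
Merge: [7, 14, 19, 45] + [27, 31, 41, 42] -> [7, 14, 19, 27, 31, 41, 42, 45]

Final sorted array: [7, 14, 19, 27, 31, 41, 42, 45]

The merge sort proceeds by recursively splitting the array and merging sorted halves.
After all merges, the sorted array is [7, 14, 19, 27, 31, 41, 42, 45].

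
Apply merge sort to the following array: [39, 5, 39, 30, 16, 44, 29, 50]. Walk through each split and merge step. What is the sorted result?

Merge sort trace:

Split: [39, 5, 39, 30, 16, 44, 29, 50] -> [39, 5, 39, 30] and [16, 44, 29, 50]
  Split: [39, 5, 39, 30] -> [39, 5] and [39, 30]
    Split: [39, 5] -> [39] and [5]
    Merge: [39] + [5] -> [5, 39]
    Split: [39, 30] -> [39] and [30]
    Merge: [39] + [30] -> [30, 39]
  Merge: [5, 39] + [30, 39] -> [5, 30, 39, 39]
  Split: [16, 44, 29, 50] -> [16, 44] and [29, 50]
    Split: [16, 44] -> [16] and [44]
    Merge: [16] + [44] -> [16, 44]
    Split: [29, 50] -> [29] and [50]
    Merge: [29] + [50] -> [29, 50]
  Merge: [16, 44] + [29, 50] -> [16, 29, 44, 50]
Merge: [5, 30, 39, 39] + [16, 29, 44, 50] -> [5, 16, 29, 30, 39, 39, 44, 50]

Final sorted array: [5, 16, 29, 30, 39, 39, 44, 50]

The merge sort proceeds by recursively splitting the array and merging sorted halves.
After all merges, the sorted array is [5, 16, 29, 30, 39, 39, 44, 50].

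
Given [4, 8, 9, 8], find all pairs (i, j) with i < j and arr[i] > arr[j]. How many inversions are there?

Finding inversions in [4, 8, 9, 8]:

(2, 3): arr[2]=9 > arr[3]=8

Total inversions: 1

The array has 1 inversion(s): (2,3). Each pair (i,j) satisfies i < j and arr[i] > arr[j].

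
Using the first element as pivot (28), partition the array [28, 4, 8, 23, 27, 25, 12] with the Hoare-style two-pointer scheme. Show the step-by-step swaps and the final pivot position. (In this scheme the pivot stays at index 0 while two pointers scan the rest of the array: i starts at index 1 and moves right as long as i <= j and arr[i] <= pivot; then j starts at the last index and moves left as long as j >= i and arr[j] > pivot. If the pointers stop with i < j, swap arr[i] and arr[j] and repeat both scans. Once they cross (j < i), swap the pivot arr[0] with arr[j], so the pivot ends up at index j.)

Hoare-style two-pointer partition with pivot = 28:

Initial array: [28, 4, 8, 23, 27, 25, 12]

Pointers start at i = 1, j = 6.
i ends at 7, j ends at 6: the pointers have crossed (j < i), so scanning stops.

Swap pivot arr[0] with arr[6] to place pivot at position 6: [12, 4, 8, 23, 27, 25, 28]
Pivot position: 6

After partitioning with pivot 28, the array becomes [12, 4, 8, 23, 27, 25, 28]. The pivot is placed at index 6. All elements to the left of the pivot are <= 28, and all elements to the right are > 28.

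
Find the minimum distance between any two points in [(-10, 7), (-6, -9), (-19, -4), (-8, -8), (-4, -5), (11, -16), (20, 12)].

Computing all pairwise distances among 7 points:

d((-10, 7), (-6, -9)) = 16.4924
d((-10, 7), (-19, -4)) = 14.2127
d((-10, 7), (-8, -8)) = 15.1327
d((-10, 7), (-4, -5)) = 13.4164
d((-10, 7), (11, -16)) = 31.1448
d((-10, 7), (20, 12)) = 30.4138
d((-6, -9), (-19, -4)) = 13.9284
d((-6, -9), (-8, -8)) = 2.2361 <-- minimum
d((-6, -9), (-4, -5)) = 4.4721
d((-6, -9), (11, -16)) = 18.3848
d((-6, -9), (20, 12)) = 33.4215
d((-19, -4), (-8, -8)) = 11.7047
d((-19, -4), (-4, -5)) = 15.0333
d((-19, -4), (11, -16)) = 32.311
d((-19, -4), (20, 12)) = 42.1545
d((-8, -8), (-4, -5)) = 5.0
d((-8, -8), (11, -16)) = 20.6155
d((-8, -8), (20, 12)) = 34.4093
d((-4, -5), (11, -16)) = 18.6011
d((-4, -5), (20, 12)) = 29.4109
d((11, -16), (20, 12)) = 29.4109

Closest pair: (-6, -9) and (-8, -8) with distance 2.2361

The closest pair is (-6, -9) and (-8, -8) with Euclidean distance 2.2361. For 7 points, brute-force pairwise comparison is shown above. For large n, the divide-and-conquer algorithm (sort by x, recurse on halves, check the dividing strip) achieves O(n log n).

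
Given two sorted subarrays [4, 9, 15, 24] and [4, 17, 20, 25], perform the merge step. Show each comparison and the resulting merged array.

Merging process:

Compare 4 vs 4: take 4 from left. Merged: [4]
Compare 9 vs 4: take 4 from right. Merged: [4, 4]
Compare 9 vs 17: take 9 from left. Merged: [4, 4, 9]
Compare 15 vs 17: take 15 from left. Merged: [4, 4, 9, 15]
Compare 24 vs 17: take 17 from right. Merged: [4, 4, 9, 15, 17]
Compare 24 vs 20: take 20 from right. Merged: [4, 4, 9, 15, 17, 20]
Compare 24 vs 25: take 24 from left. Merged: [4, 4, 9, 15, 17, 20, 24]
Append remaining from right: [25]. Merged: [4, 4, 9, 15, 17, 20, 24, 25]

Final merged array: [4, 4, 9, 15, 17, 20, 24, 25]
Total comparisons: 7

The merged array is [4, 4, 9, 15, 17, 20, 24, 25], requiring 7 comparisons. The merge step runs in O(n) time where n is the total number of elements.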